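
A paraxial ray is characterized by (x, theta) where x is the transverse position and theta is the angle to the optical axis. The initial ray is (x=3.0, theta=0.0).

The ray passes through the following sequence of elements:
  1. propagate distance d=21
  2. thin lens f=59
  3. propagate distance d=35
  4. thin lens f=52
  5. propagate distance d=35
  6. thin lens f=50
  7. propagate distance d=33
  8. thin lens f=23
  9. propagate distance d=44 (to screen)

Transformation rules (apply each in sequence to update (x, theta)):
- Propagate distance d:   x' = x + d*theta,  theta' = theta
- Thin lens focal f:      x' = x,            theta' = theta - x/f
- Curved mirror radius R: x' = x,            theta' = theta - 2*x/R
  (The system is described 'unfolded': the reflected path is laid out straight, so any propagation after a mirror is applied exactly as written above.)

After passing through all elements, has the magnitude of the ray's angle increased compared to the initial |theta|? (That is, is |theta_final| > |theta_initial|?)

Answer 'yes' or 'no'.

Initial: x=3.0000 theta=0.0000
After 1 (propagate distance d=21): x=3.0000 theta=0.0000
After 2 (thin lens f=59): x=3.0000 theta=-3/59 (≈-0.0508)
After 3 (propagate distance d=35): x=72/59 (≈1.2203) theta=-3/59 (≈-0.0508)
After 4 (thin lens f=52): x=72/59 (≈1.2203) theta=-57/767 (≈-0.0743)
After 5 (propagate distance d=35): x=-1059/767 (≈-1.3807) theta=-57/767 (≈-0.0743)
After 6 (thin lens f=50): x=-1059/767 (≈-1.3807) theta=-1791/38350 (≈-0.0467)
After 7 (propagate distance d=33): x=-112053/38350 (≈-2.9219) theta=-1791/38350 (≈-0.0467)
After 8 (thin lens f=23): x=-112053/38350 (≈-2.9219) theta=7086/88205 (≈0.0803)
After 9 (propagate distance d=44 (to screen)): x=540621/882050 (≈0.6129) theta=7086/88205 (≈0.0803)
|theta_initial|=0.0000 |theta_final|=7086/88205 (≈0.0803) -> increased

Answer: yes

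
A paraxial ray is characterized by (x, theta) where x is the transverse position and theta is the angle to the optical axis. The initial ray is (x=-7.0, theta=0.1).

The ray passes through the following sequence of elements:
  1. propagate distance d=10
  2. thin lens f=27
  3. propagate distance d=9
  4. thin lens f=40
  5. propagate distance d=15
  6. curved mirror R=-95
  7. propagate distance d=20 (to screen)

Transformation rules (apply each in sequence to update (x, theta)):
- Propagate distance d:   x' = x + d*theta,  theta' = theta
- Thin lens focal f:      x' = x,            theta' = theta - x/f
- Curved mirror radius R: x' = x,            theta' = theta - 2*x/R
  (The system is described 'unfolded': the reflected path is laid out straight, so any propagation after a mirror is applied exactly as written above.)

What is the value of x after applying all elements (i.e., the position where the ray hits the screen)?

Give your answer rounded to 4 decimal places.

Initial: x=-7.0000 theta=0.1000
After 1 (propagate distance d=10): x=-6.0000 theta=0.1000
After 2 (thin lens f=27): x=-6.0000 theta=29/90 (≈0.3222)
After 3 (propagate distance d=9): x=-3.1000 theta=29/90 (≈0.3222)
After 4 (thin lens f=40): x=-3.1000 theta=1439/3600 (≈0.3997)
After 5 (propagate distance d=15): x=139/48 (≈2.8958) theta=1439/3600 (≈0.3997)
After 6 (curved mirror R=-95): x=139/48 (≈2.8958) theta=31511/68400 (≈0.4607)
After 7 (propagate distance d=20 (to screen)): x=165659/13680 (≈12.1096) theta=31511/68400 (≈0.4607)
Rounded to 4 decimal places: x = 12.1096

Answer: 12.1096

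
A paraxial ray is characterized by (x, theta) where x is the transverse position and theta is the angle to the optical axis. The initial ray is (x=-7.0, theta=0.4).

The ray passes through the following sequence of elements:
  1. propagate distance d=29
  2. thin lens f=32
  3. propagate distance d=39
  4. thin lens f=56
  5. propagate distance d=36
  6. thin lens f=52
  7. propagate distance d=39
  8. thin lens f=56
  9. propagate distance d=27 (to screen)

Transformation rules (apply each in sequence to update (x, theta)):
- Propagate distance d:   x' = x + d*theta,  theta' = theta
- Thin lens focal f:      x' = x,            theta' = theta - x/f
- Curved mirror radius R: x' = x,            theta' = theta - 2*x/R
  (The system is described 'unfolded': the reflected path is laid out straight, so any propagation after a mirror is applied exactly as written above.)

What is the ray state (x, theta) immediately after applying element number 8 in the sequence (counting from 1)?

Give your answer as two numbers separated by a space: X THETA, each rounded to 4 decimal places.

Answer: 3.4395 -0.3434

Derivation:
Initial: x=-7.0000 theta=0.4000
After 1 (propagate distance d=29): x=4.6000 theta=0.4000
After 2 (thin lens f=32): x=4.6000 theta=41/160 (≈0.2563)
After 3 (propagate distance d=39): x=467/32 (≈14.5938) theta=41/160 (≈0.2563)
After 4 (thin lens f=56): x=467/32 (≈14.5938) theta=-39/8960 (≈-0.0044)
After 5 (propagate distance d=36): x=32339/2240 (≈14.4371) theta=-39/8960 (≈-0.0044)
After 6 (thin lens f=52): x=32339/2240 (≈14.4371) theta=-16423/58240 (≈-0.2820)
After 7 (propagate distance d=39): x=15409/4480 (≈3.4395) theta=-16423/58240 (≈-0.2820)
After 8 (thin lens f=56): x=15409/4480 (≈3.4395) theta=-224001/652288 (≈-0.3434)
Rounded to 4 decimal places: x = 3.4395, theta = -0.3434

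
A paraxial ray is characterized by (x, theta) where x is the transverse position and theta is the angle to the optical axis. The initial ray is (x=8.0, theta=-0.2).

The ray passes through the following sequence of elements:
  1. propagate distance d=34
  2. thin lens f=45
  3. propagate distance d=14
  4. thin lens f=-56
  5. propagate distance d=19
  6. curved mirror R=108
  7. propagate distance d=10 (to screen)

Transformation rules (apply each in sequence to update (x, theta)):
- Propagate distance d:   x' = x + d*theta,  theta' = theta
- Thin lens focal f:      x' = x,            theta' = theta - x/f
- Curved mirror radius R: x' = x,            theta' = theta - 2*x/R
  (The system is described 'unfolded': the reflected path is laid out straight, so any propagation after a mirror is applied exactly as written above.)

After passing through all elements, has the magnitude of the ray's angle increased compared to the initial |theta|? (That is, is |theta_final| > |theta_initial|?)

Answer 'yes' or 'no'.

Initial: x=8.0000 theta=-0.2000
After 1 (propagate distance d=34): x=1.2000 theta=-0.2000
After 2 (thin lens f=45): x=1.2000 theta=-17/75 (≈-0.2267)
After 3 (propagate distance d=14): x=-148/75 (≈-1.9733) theta=-17/75 (≈-0.2267)
After 4 (thin lens f=-56): x=-148/75 (≈-1.9733) theta=-11/42 (≈-0.2619)
After 5 (propagate distance d=19): x=-7297/1050 (≈-6.9495) theta=-11/42 (≈-0.2619)
After 6 (curved mirror R=108): x=-7297/1050 (≈-6.9495) theta=-1079/8100 (≈-0.1332)
After 7 (propagate distance d=10 (to screen)): x=-117392/14175 (≈-8.2816) theta=-1079/8100 (≈-0.1332)
|theta_initial|=0.2000 |theta_final|=1079/8100 (≈0.1332) -> not increased

Answer: no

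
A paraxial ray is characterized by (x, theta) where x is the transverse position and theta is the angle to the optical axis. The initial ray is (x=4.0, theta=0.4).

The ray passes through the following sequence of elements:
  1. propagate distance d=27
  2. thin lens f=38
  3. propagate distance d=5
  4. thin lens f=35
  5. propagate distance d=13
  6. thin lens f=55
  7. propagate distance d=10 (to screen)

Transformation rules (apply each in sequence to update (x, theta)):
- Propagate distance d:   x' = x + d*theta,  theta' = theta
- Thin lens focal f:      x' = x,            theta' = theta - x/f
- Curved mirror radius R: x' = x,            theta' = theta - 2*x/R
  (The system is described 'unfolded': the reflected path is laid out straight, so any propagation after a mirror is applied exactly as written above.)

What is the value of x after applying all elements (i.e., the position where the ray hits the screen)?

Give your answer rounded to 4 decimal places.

Answer: 3.6121

Derivation:
Initial: x=4.0000 theta=0.4000
After 1 (propagate distance d=27): x=14.8000 theta=0.4000
After 2 (thin lens f=38): x=14.8000 theta=1/95 (≈0.0105)
After 3 (propagate distance d=5): x=1411/95 (≈14.8526) theta=1/95 (≈0.0105)
After 4 (thin lens f=35): x=1411/95 (≈14.8526) theta=-1376/3325 (≈-0.4138)
After 5 (propagate distance d=13): x=31497/3325 (≈9.4728) theta=-1376/3325 (≈-0.4138)
After 6 (thin lens f=55): x=31497/3325 (≈9.4728) theta=-15311/26125 (≈-0.5861)
After 7 (propagate distance d=10 (to screen)): x=132113/36575 (≈3.6121) theta=-15311/26125 (≈-0.5861)
Rounded to 4 decimal places: x = 3.6121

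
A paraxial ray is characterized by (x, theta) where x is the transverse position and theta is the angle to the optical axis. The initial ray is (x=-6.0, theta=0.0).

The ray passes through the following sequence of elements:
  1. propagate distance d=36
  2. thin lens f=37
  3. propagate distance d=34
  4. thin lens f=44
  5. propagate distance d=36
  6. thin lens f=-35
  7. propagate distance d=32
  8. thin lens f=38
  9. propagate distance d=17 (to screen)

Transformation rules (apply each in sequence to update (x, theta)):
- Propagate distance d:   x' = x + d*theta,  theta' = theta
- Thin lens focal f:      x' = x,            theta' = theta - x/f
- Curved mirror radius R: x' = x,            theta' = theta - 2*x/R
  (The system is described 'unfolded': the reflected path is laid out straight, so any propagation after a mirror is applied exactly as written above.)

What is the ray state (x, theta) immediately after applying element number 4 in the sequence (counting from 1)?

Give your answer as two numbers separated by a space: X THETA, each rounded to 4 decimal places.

Initial: x=-6.0000 theta=0.0000
After 1 (propagate distance d=36): x=-6.0000 theta=0.0000
After 2 (thin lens f=37): x=-6.0000 theta=6/37 (≈0.1622)
After 3 (propagate distance d=34): x=-18/37 (≈-0.4865) theta=6/37 (≈0.1622)
After 4 (thin lens f=44): x=-18/37 (≈-0.4865) theta=141/814 (≈0.1732)
Rounded to 4 decimal places: x = -0.4865, theta = 0.1732

Answer: -0.4865 0.1732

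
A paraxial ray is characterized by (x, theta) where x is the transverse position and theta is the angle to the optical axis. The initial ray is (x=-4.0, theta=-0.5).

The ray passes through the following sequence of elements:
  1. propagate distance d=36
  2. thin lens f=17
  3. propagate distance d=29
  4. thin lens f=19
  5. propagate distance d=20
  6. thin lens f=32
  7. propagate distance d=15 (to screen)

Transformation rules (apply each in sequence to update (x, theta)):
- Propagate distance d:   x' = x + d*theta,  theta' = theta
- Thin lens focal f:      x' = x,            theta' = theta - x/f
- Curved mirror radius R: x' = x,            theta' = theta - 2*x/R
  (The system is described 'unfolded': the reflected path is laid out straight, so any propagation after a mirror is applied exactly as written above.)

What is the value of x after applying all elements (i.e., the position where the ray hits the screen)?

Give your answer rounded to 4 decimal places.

Answer: 19.5078

Derivation:
Initial: x=-4.0000 theta=-0.5000
After 1 (propagate distance d=36): x=-22.0000 theta=-0.5000
After 2 (thin lens f=17): x=-22.0000 theta=27/34 (≈0.7941)
After 3 (propagate distance d=29): x=35/34 (≈1.0294) theta=27/34 (≈0.7941)
After 4 (thin lens f=19): x=35/34 (≈1.0294) theta=239/323 (≈0.7399)
After 5 (propagate distance d=20): x=10225/646 (≈15.8282) theta=239/323 (≈0.7399)
After 6 (thin lens f=32): x=10225/646 (≈15.8282) theta=5071/20672 (≈0.2453)
After 7 (propagate distance d=15 (to screen)): x=403265/20672 (≈19.5078) theta=5071/20672 (≈0.2453)
Rounded to 4 decimal places: x = 19.5078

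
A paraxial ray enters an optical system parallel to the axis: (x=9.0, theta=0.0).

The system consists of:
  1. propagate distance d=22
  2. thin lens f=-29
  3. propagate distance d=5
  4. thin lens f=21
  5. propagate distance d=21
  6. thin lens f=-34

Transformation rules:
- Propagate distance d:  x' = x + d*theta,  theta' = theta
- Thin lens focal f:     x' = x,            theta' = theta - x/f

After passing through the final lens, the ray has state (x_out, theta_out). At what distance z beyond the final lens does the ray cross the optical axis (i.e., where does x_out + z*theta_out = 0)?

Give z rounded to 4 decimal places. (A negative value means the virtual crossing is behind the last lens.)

Initial: x=9.0000 theta=0.0000
After 1 (propagate distance d=22): x=9.0000 theta=0.0000
After 2 (thin lens f=-29): x=9.0000 theta=9/29 (≈0.3103)
After 3 (propagate distance d=5): x=306/29 (≈10.5517) theta=9/29 (≈0.3103)
After 4 (thin lens f=21): x=306/29 (≈10.5517) theta=-39/203 (≈-0.1921)
After 5 (propagate distance d=21): x=189/29 (≈6.5172) theta=-39/203 (≈-0.1921)
After 6 (thin lens f=-34): x=189/29 (≈6.5172) theta=-3/6902 (≈-0.0004)
z_focus = -x_out/theta_out = -(189/29)/(-3/6902) = 14994.0000
Rounded to 4 decimal places: z = 14994.0000

Answer: 14994.0000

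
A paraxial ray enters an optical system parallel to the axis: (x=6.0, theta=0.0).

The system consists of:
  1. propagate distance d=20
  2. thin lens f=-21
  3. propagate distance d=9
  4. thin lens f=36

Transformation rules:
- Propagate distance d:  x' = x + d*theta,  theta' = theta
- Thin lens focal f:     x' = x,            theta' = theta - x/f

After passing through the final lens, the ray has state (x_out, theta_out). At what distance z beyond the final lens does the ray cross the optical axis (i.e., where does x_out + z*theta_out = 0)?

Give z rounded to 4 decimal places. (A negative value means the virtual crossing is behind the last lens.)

Answer: -180.0000

Derivation:
Initial: x=6.0000 theta=0.0000
After 1 (propagate distance d=20): x=6.0000 theta=0.0000
After 2 (thin lens f=-21): x=6.0000 theta=2/7 (≈0.2857)
After 3 (propagate distance d=9): x=60/7 (≈8.5714) theta=2/7 (≈0.2857)
After 4 (thin lens f=36): x=60/7 (≈8.5714) theta=1/21 (≈0.0476)
z_focus = -x_out/theta_out = -(60/7)/(1/21) = -180.0000
Rounded to 4 decimal places: z = -180.0000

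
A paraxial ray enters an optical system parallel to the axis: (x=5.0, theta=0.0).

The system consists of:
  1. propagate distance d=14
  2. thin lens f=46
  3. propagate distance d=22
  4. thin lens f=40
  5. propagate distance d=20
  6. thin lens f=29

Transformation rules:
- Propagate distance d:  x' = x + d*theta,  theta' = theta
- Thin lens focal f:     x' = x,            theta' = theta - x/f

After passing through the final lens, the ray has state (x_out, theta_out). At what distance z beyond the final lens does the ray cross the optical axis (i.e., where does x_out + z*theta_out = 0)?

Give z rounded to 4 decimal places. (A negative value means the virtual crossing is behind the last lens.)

Initial: x=5.0000 theta=0.0000
After 1 (propagate distance d=14): x=5.0000 theta=0.0000
After 2 (thin lens f=46): x=5.0000 theta=-5/46 (≈-0.1087)
After 3 (propagate distance d=22): x=60/23 (≈2.6087) theta=-5/46 (≈-0.1087)
After 4 (thin lens f=40): x=60/23 (≈2.6087) theta=-4/23 (≈-0.1739)
After 5 (propagate distance d=20): x=-20/23 (≈-0.8696) theta=-4/23 (≈-0.1739)
After 6 (thin lens f=29): x=-20/23 (≈-0.8696) theta=-96/667 (≈-0.1439)
z_focus = -x_out/theta_out = -(-20/23)/(-96/667) = -145/24 ≈ -6.0417
Rounded to 4 decimal places: z = -6.0417

Answer: -6.0417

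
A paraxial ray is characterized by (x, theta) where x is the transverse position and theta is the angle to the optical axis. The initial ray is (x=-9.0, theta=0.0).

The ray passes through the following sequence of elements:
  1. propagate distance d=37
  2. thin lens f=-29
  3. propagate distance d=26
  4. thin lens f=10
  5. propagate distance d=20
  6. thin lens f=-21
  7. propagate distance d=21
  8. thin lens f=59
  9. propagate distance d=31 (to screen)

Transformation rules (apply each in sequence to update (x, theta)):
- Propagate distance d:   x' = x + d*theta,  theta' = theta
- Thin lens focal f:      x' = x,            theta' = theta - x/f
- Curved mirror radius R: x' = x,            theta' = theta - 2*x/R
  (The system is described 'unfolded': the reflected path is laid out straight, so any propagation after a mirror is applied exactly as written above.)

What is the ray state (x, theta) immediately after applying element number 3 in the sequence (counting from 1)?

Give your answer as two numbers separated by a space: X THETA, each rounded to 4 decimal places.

Initial: x=-9.0000 theta=0.0000
After 1 (propagate distance d=37): x=-9.0000 theta=0.0000
After 2 (thin lens f=-29): x=-9.0000 theta=-9/29 (≈-0.3103)
After 3 (propagate distance d=26): x=-495/29 (≈-17.0690) theta=-9/29 (≈-0.3103)
Rounded to 4 decimal places: x = -17.0690, theta = -0.3103

Answer: -17.0690 -0.3103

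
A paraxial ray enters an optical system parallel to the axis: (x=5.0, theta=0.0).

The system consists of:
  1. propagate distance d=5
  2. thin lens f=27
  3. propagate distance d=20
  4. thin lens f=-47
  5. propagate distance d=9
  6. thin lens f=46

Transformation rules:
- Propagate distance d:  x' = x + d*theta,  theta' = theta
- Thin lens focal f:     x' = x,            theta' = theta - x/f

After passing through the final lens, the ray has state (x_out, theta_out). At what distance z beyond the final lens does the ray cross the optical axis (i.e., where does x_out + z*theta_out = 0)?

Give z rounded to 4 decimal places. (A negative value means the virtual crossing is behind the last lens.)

Answer: -0.7883

Derivation:
Initial: x=5.0000 theta=0.0000
After 1 (propagate distance d=5): x=5.0000 theta=0.0000
After 2 (thin lens f=27): x=5.0000 theta=-5/27 (≈-0.1852)
After 3 (propagate distance d=20): x=35/27 (≈1.2963) theta=-5/27 (≈-0.1852)
After 4 (thin lens f=-47): x=35/27 (≈1.2963) theta=-200/1269 (≈-0.1576)
After 5 (propagate distance d=9): x=-155/1269 (≈-0.1221) theta=-200/1269 (≈-0.1576)
After 6 (thin lens f=46): x=-155/1269 (≈-0.1221) theta=-335/2162 (≈-0.1549)
z_focus = -x_out/theta_out = -(-155/1269)/(-335/2162) = -1426/1809 ≈ -0.7883
Rounded to 4 decimal places: z = -0.7883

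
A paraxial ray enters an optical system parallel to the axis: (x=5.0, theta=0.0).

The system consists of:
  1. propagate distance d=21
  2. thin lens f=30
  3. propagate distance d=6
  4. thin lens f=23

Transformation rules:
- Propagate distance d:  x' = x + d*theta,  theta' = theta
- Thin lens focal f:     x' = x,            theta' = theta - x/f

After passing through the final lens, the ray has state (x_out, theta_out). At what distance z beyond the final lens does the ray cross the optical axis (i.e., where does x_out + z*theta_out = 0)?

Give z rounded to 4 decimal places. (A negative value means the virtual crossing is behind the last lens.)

Answer: 11.7447

Derivation:
Initial: x=5.0000 theta=0.0000
After 1 (propagate distance d=21): x=5.0000 theta=0.0000
After 2 (thin lens f=30): x=5.0000 theta=-1/6 (≈-0.1667)
After 3 (propagate distance d=6): x=4.0000 theta=-1/6 (≈-0.1667)
After 4 (thin lens f=23): x=4.0000 theta=-47/138 (≈-0.3406)
z_focus = -x_out/theta_out = -(4.0000)/(-47/138) = 552/47 ≈ 11.7447
Rounded to 4 decimal places: z = 11.7447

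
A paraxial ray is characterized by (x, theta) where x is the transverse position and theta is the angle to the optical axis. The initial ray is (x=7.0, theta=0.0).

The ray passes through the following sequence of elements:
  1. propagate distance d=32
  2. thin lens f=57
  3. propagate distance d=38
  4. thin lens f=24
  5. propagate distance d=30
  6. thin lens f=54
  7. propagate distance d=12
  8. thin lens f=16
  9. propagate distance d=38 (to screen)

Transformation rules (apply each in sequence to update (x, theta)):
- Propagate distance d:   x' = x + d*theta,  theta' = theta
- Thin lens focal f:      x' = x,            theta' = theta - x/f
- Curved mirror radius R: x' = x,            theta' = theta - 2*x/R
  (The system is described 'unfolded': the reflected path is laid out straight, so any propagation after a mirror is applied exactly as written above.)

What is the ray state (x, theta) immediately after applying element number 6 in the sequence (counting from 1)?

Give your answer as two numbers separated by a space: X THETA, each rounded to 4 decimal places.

Initial: x=7.0000 theta=0.0000
After 1 (propagate distance d=32): x=7.0000 theta=0.0000
After 2 (thin lens f=57): x=7.0000 theta=-7/57 (≈-0.1228)
After 3 (propagate distance d=38): x=7/3 (≈2.3333) theta=-7/57 (≈-0.1228)
After 4 (thin lens f=24): x=7/3 (≈2.3333) theta=-301/1368 (≈-0.2200)
After 5 (propagate distance d=30): x=-973/228 (≈-4.2675) theta=-301/1368 (≈-0.2200)
After 6 (thin lens f=54): x=-973/228 (≈-4.2675) theta=-217/1539 (≈-0.1410)
Rounded to 4 decimal places: x = -4.2675, theta = -0.1410

Answer: -4.2675 -0.1410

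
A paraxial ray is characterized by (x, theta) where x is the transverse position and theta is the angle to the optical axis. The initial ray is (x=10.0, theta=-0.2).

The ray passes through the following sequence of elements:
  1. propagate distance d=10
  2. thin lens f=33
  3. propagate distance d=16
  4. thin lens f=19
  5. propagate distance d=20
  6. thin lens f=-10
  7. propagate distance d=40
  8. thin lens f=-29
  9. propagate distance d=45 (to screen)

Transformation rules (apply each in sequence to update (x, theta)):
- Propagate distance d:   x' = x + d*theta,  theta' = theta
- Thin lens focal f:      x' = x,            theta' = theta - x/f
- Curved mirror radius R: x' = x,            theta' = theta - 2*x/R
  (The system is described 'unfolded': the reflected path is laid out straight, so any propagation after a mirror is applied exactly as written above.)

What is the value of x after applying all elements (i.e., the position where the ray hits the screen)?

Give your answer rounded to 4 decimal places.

Initial: x=10.0000 theta=-0.2000
After 1 (propagate distance d=10): x=8.0000 theta=-0.2000
After 2 (thin lens f=33): x=8.0000 theta=-73/165 (≈-0.4424)
After 3 (propagate distance d=16): x=152/165 (≈0.9212) theta=-73/165 (≈-0.4424)
After 4 (thin lens f=19): x=152/165 (≈0.9212) theta=-27/55 (≈-0.4909)
After 5 (propagate distance d=20): x=-1468/165 (≈-8.8970) theta=-27/55 (≈-0.4909)
After 6 (thin lens f=-10): x=-1468/165 (≈-8.8970) theta=-1139/825 (≈-1.3806)
After 7 (propagate distance d=40): x=-2116/33 (≈-64.1212) theta=-1139/825 (≈-1.3806)
After 8 (thin lens f=-29): x=-2116/33 (≈-64.1212) theta=-85931/23925 (≈-3.5917)
After 9 (propagate distance d=45 (to screen)): x=-1080199/4785 (≈-225.7469) theta=-85931/23925 (≈-3.5917)
Rounded to 4 decimal places: x = -225.7469

Answer: -225.7469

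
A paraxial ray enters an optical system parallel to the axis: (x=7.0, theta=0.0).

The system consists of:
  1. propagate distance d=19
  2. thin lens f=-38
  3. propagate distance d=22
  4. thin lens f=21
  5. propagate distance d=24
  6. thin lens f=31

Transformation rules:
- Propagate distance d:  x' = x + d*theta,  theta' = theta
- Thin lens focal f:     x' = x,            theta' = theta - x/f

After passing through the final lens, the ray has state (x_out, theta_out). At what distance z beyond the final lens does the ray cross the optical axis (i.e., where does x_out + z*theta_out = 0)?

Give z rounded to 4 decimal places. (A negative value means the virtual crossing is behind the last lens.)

Initial: x=7.0000 theta=0.0000
After 1 (propagate distance d=19): x=7.0000 theta=0.0000
After 2 (thin lens f=-38): x=7.0000 theta=7/38 (≈0.1842)
After 3 (propagate distance d=22): x=210/19 (≈11.0526) theta=7/38 (≈0.1842)
After 4 (thin lens f=21): x=210/19 (≈11.0526) theta=-13/38 (≈-0.3421)
After 5 (propagate distance d=24): x=54/19 (≈2.8421) theta=-13/38 (≈-0.3421)
After 6 (thin lens f=31): x=54/19 (≈2.8421) theta=-511/1178 (≈-0.4338)
z_focus = -x_out/theta_out = -(54/19)/(-511/1178) = 3348/511 ≈ 6.5519
Rounded to 4 decimal places: z = 6.5519

Answer: 6.5519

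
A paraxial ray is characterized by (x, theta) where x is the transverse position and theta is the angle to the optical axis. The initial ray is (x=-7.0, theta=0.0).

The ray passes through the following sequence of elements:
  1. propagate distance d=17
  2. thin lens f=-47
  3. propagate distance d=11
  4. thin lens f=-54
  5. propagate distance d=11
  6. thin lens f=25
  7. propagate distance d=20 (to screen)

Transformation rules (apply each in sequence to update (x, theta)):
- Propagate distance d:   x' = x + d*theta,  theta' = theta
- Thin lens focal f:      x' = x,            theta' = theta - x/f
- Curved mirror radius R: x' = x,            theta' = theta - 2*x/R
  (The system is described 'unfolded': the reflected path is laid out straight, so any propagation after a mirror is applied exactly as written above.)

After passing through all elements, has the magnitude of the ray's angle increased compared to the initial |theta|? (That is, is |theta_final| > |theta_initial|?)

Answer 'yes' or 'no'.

Initial: x=-7.0000 theta=0.0000
After 1 (propagate distance d=17): x=-7.0000 theta=0.0000
After 2 (thin lens f=-47): x=-7.0000 theta=-7/47 (≈-0.1489)
After 3 (propagate distance d=11): x=-406/47 (≈-8.6383) theta=-7/47 (≈-0.1489)
After 4 (thin lens f=-54): x=-406/47 (≈-8.6383) theta=-392/1269 (≈-0.3089)
After 5 (propagate distance d=11): x=-15274/1269 (≈-12.0362) theta=-392/1269 (≈-0.3089)
After 6 (thin lens f=25): x=-15274/1269 (≈-12.0362) theta=5474/31725 (≈0.1725)
After 7 (propagate distance d=20 (to screen)): x=-18158/2115 (≈-8.5853) theta=5474/31725 (≈0.1725)
|theta_initial|=0.0000 |theta_final|=5474/31725 (≈0.1725) -> increased

Answer: yes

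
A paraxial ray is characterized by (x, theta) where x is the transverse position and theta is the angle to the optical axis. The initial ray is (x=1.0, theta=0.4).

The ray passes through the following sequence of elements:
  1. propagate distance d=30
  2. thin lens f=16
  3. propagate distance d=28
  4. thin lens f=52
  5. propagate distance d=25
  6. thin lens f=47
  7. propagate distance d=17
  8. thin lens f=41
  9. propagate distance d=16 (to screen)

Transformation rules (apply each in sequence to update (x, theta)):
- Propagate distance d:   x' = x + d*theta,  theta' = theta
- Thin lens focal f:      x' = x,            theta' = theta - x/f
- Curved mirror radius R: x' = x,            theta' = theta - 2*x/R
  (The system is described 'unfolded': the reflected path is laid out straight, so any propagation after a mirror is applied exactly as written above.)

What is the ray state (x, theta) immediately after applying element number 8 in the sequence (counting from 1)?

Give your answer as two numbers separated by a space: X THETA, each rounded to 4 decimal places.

Answer: -13.5884 0.0944

Derivation:
Initial: x=1.0000 theta=0.4000
After 1 (propagate distance d=30): x=13.0000 theta=0.4000
After 2 (thin lens f=16): x=13.0000 theta=-0.4125
After 3 (propagate distance d=28): x=1.4500 theta=-0.4125
After 4 (thin lens f=52): x=1.4500 theta=-229/520 (≈-0.4404)
After 5 (propagate distance d=25): x=-4971/520 (≈-9.5596) theta=-229/520 (≈-0.4404)
After 6 (thin lens f=47): x=-4971/520 (≈-9.5596) theta=-724/3055 (≈-0.2370)
After 7 (propagate distance d=17): x=-332101/24440 (≈-13.5884) theta=-724/3055 (≈-0.2370)
After 8 (thin lens f=41): x=-332101/24440 (≈-13.5884) theta=94629/1002040 (≈0.0944)
Rounded to 4 decimal places: x = -13.5884, theta = 0.0944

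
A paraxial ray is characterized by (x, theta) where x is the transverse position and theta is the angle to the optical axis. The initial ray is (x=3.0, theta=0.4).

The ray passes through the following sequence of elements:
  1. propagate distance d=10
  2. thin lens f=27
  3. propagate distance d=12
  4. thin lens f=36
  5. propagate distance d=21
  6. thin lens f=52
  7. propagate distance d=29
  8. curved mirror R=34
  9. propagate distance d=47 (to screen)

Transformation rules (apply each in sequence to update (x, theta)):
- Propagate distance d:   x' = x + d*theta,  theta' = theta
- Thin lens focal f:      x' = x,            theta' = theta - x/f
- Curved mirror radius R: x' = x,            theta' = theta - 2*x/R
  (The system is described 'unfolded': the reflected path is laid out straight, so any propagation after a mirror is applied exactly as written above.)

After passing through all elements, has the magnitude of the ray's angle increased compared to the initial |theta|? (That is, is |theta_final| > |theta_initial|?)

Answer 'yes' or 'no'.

Initial: x=3.0000 theta=0.4000
After 1 (propagate distance d=10): x=7.0000 theta=0.4000
After 2 (thin lens f=27): x=7.0000 theta=19/135 (≈0.1407)
After 3 (propagate distance d=12): x=391/45 (≈8.6889) theta=19/135 (≈0.1407)
After 4 (thin lens f=36): x=391/45 (≈8.6889) theta=-163/1620 (≈-0.1006)
After 5 (propagate distance d=21): x=3551/540 (≈6.5759) theta=-163/1620 (≈-0.1006)
After 6 (thin lens f=52): x=3551/540 (≈6.5759) theta=-19129/84240 (≈-0.2271)
After 7 (propagate distance d=29): x=-157/16848 (≈-0.0093) theta=-19129/84240 (≈-0.2271)
After 8 (curved mirror R=34): x=-157/16848 (≈-0.0093) theta=-13517/59670 (≈-0.2265)
After 9 (propagate distance d=47 (to screen)): x=-15260521/1432080 (≈-10.6562) theta=-13517/59670 (≈-0.2265)
|theta_initial|=0.4000 |theta_final|=13517/59670 (≈0.2265) -> not increased

Answer: no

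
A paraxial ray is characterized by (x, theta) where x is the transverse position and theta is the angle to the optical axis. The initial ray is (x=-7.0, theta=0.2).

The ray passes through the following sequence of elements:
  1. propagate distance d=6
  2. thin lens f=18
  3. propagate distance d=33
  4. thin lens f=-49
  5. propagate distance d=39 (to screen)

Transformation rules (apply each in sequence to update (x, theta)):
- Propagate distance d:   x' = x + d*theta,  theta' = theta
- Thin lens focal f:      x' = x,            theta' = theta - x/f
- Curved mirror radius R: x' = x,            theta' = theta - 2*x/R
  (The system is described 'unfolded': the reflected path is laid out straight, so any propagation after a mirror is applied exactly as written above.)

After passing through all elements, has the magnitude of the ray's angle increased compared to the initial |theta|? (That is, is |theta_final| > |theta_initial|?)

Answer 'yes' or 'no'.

Answer: yes

Derivation:
Initial: x=-7.0000 theta=0.2000
After 1 (propagate distance d=6): x=-5.8000 theta=0.2000
After 2 (thin lens f=18): x=-5.8000 theta=47/90 (≈0.5222)
After 3 (propagate distance d=33): x=343/30 (≈11.4333) theta=47/90 (≈0.5222)
After 4 (thin lens f=-49): x=343/30 (≈11.4333) theta=34/45 (≈0.7556)
After 5 (propagate distance d=39 (to screen)): x=40.9000 theta=34/45 (≈0.7556)
|theta_initial|=0.2000 |theta_final|=34/45 (≈0.7556) -> increased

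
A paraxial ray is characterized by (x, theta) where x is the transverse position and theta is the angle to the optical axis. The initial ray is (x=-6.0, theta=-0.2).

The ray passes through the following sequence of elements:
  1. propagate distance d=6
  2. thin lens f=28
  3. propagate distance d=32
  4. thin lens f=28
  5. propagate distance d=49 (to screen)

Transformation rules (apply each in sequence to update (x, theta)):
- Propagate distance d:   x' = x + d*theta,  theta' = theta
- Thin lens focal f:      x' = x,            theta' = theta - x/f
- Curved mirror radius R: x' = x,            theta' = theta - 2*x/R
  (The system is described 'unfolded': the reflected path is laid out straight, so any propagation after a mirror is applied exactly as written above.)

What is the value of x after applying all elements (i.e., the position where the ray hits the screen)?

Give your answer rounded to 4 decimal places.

Answer: 6.8286

Derivation:
Initial: x=-6.0000 theta=-0.2000
After 1 (propagate distance d=6): x=-7.2000 theta=-0.2000
After 2 (thin lens f=28): x=-7.2000 theta=2/35 (≈0.0571)
After 3 (propagate distance d=32): x=-188/35 (≈-5.3714) theta=2/35 (≈0.0571)
After 4 (thin lens f=28): x=-188/35 (≈-5.3714) theta=61/245 (≈0.2490)
After 5 (propagate distance d=49 (to screen)): x=239/35 (≈6.8286) theta=61/245 (≈0.2490)
Rounded to 4 decimal places: x = 6.8286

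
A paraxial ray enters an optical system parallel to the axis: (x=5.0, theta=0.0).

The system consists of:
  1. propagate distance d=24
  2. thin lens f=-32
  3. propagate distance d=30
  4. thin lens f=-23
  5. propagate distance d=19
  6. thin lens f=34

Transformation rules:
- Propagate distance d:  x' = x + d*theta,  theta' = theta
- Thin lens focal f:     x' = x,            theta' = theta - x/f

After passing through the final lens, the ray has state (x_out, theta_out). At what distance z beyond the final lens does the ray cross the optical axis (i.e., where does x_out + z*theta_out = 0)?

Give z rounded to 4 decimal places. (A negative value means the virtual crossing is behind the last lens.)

Answer: 684.7285

Derivation:
Initial: x=5.0000 theta=0.0000
After 1 (propagate distance d=24): x=5.0000 theta=0.0000
After 2 (thin lens f=-32): x=5.0000 theta=5/32 (≈0.1563)
After 3 (propagate distance d=30): x=9.6875 theta=5/32 (≈0.1563)
After 4 (thin lens f=-23): x=9.6875 theta=425/736 (≈0.5774)
After 5 (propagate distance d=19): x=15205/736 (≈20.6590) theta=425/736 (≈0.5774)
After 6 (thin lens f=34): x=15205/736 (≈20.6590) theta=-755/25024 (≈-0.0302)
z_focus = -x_out/theta_out = -(15205/736)/(-755/25024) = 103394/151 ≈ 684.7285
Rounded to 4 decimal places: z = 684.7285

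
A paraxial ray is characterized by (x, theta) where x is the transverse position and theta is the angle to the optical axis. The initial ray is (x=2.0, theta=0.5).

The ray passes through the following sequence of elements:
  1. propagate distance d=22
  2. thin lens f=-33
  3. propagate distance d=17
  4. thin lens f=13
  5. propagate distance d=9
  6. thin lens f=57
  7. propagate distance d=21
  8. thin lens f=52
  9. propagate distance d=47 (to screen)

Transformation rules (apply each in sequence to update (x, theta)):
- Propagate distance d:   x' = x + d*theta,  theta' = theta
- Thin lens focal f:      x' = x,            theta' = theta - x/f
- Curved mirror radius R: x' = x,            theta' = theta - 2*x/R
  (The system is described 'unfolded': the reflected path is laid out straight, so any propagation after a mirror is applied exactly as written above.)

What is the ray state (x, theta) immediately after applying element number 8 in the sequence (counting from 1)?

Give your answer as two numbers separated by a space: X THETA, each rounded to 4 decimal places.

Answer: -16.2153 -1.2566

Derivation:
Initial: x=2.0000 theta=0.5000
After 1 (propagate distance d=22): x=13.0000 theta=0.5000
After 2 (thin lens f=-33): x=13.0000 theta=59/66 (≈0.8939)
After 3 (propagate distance d=17): x=1861/66 (≈28.1970) theta=59/66 (≈0.8939)
After 4 (thin lens f=13): x=1861/66 (≈28.1970) theta=-547/429 (≈-1.2751)
After 5 (propagate distance d=9): x=14347/858 (≈16.7214) theta=-547/429 (≈-1.2751)
After 6 (thin lens f=57): x=14347/858 (≈16.7214) theta=-76705/48906 (≈-1.5684)
After 7 (propagate distance d=21): x=-3389/209 (≈-16.2153) theta=-76705/48906 (≈-1.5684)
After 8 (thin lens f=52): x=-3389/209 (≈-16.2153) theta=-122909/97812 (≈-1.2566)
Rounded to 4 decimal places: x = -16.2153, theta = -1.2566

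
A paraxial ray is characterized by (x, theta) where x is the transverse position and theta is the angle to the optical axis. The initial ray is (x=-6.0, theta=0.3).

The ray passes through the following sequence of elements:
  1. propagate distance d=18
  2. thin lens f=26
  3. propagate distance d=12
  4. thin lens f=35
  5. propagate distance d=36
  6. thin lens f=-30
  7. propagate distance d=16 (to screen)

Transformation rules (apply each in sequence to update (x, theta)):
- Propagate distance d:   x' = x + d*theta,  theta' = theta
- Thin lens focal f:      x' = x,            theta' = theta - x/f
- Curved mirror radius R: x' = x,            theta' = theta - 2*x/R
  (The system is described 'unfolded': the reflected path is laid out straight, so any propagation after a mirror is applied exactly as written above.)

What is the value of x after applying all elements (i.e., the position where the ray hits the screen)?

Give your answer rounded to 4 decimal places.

Initial: x=-6.0000 theta=0.3000
After 1 (propagate distance d=18): x=-0.6000 theta=0.3000
After 2 (thin lens f=26): x=-0.6000 theta=21/65 (≈0.3231)
After 3 (propagate distance d=12): x=213/65 (≈3.2769) theta=21/65 (≈0.3231)
After 4 (thin lens f=35): x=213/65 (≈3.2769) theta=522/2275 (≈0.2295)
After 5 (propagate distance d=36): x=2019/175 (≈11.5371) theta=522/2275 (≈0.2295)
After 6 (thin lens f=-30): x=2019/175 (≈11.5371) theta=13969/22750 (≈0.6140)
After 7 (propagate distance d=16 (to screen)): x=242987/11375 (≈21.3615) theta=13969/22750 (≈0.6140)
Rounded to 4 decimal places: x = 21.3615

Answer: 21.3615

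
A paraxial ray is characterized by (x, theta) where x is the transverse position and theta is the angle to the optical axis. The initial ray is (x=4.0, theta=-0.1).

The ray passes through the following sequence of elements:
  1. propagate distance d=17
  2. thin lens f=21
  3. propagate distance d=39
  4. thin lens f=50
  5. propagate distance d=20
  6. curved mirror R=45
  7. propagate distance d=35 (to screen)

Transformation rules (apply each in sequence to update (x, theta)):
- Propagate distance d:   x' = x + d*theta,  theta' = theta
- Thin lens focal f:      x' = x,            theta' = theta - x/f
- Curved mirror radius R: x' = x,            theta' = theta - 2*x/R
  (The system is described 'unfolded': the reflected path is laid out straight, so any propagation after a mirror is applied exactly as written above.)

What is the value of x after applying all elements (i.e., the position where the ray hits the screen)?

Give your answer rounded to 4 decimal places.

Answer: 1.0619

Derivation:
Initial: x=4.0000 theta=-0.1000
After 1 (propagate distance d=17): x=2.3000 theta=-0.1000
After 2 (thin lens f=21): x=2.3000 theta=-22/105 (≈-0.2095)
After 3 (propagate distance d=39): x=-411/70 (≈-5.8714) theta=-22/105 (≈-0.2095)
After 4 (thin lens f=50): x=-411/70 (≈-5.8714) theta=-967/10500 (≈-0.0921)
After 5 (propagate distance d=20): x=-1157/150 (≈-7.7133) theta=-967/10500 (≈-0.0921)
After 6 (curved mirror R=45): x=-1157/150 (≈-7.7133) theta=23693/94500 (≈0.2507)
After 7 (propagate distance d=35 (to screen)): x=2867/2700 (≈1.0619) theta=23693/94500 (≈0.2507)
Rounded to 4 decimal places: x = 1.0619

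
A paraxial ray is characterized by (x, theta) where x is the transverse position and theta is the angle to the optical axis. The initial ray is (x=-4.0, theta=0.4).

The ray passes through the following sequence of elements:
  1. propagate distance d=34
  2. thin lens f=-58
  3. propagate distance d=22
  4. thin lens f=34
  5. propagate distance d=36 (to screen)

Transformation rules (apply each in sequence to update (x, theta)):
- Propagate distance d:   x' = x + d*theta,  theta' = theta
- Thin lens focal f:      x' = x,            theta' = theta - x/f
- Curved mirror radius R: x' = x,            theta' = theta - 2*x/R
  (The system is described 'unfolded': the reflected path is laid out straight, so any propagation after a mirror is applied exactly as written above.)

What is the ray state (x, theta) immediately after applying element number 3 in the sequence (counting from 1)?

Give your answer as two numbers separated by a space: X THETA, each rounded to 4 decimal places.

Initial: x=-4.0000 theta=0.4000
After 1 (propagate distance d=34): x=9.6000 theta=0.4000
After 2 (thin lens f=-58): x=9.6000 theta=82/145 (≈0.5655)
After 3 (propagate distance d=22): x=3196/145 (≈22.0414) theta=82/145 (≈0.5655)
Rounded to 4 decimal places: x = 22.0414, theta = 0.5655

Answer: 22.0414 0.5655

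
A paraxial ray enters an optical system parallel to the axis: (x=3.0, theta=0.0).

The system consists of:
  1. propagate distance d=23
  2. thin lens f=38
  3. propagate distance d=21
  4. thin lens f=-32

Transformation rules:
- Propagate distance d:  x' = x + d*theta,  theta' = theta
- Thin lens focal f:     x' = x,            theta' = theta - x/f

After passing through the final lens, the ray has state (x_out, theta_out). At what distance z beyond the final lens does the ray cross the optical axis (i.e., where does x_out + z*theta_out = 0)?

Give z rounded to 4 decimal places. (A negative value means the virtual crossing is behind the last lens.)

Answer: 36.2667

Derivation:
Initial: x=3.0000 theta=0.0000
After 1 (propagate distance d=23): x=3.0000 theta=0.0000
After 2 (thin lens f=38): x=3.0000 theta=-3/38 (≈-0.0789)
After 3 (propagate distance d=21): x=51/38 (≈1.3421) theta=-3/38 (≈-0.0789)
After 4 (thin lens f=-32): x=51/38 (≈1.3421) theta=-45/1216 (≈-0.0370)
z_focus = -x_out/theta_out = -(51/38)/(-45/1216) = 544/15 ≈ 36.2667
Rounded to 4 decimal places: z = 36.2667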